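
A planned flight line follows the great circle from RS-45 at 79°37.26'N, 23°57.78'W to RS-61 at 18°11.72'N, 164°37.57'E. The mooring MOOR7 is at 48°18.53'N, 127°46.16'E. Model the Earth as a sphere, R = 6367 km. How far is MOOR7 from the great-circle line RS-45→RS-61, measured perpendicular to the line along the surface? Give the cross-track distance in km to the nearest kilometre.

RS-45: φ = +79.62100°, λ = -23.96300°
RS-61: φ = +18.19533°, λ = +164.62617°
MOOR7: φ = +48.30883°, λ = +127.76933°
δ₁₃ = central angle RS-45→MOOR7 = 0.890548 rad  (haversine)
θ₁₃ = bearing RS-45→MOOR7 = 23.902°,  θ₁₂ = bearing RS-45→RS-61 = 351.764°
dₓₜ = R·arcsin(sin δ₁₃ · sin(θ₁₃ − θ₁₂)) = 6367·arcsin(0.77742·sin(-327.862°)) = 2714.623 km
|dₓₜ| = 2714.623 km

2715 km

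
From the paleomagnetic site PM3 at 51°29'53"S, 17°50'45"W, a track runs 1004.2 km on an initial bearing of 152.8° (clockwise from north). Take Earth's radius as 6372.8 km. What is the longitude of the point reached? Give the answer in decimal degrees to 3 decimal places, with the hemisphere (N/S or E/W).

9.771°W

PM3: φ = -51.49806°, λ = -17.84583°
δ = d/R = 1004.2/6372.8 = 0.157576 rad
φ₂ = arcsin(sin φ₁ cos δ + cos φ₁ sin δ cos θ)
   = arcsin(-0.78259·0.98761 + 0.62254·0.15692·-0.88942) = -59.29191°
λ₂ = λ₁ + atan2(sin θ sin δ cos φ₁, cos δ − sin φ₁ sin φ₂) = -9.77114°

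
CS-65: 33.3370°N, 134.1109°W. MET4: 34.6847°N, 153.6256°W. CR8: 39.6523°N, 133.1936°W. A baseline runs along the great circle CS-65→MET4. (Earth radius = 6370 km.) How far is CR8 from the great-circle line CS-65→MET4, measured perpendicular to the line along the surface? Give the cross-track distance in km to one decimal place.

δ₁₃ = central angle CS-65→CR8 = 0.110970 rad  (haversine)
θ₁₃ = bearing CS-65→CR8 = 6.390°,  θ₁₂ = bearing CS-65→MET4 = 280.211°
dₓₜ = R·arcsin(sin δ₁₃ · sin(θ₁₃ − θ₁₂)) = 6370·arcsin(0.11074·sin(-273.821°)) = 705.299 km
|dₓₜ| = 705.299 km

705.3 km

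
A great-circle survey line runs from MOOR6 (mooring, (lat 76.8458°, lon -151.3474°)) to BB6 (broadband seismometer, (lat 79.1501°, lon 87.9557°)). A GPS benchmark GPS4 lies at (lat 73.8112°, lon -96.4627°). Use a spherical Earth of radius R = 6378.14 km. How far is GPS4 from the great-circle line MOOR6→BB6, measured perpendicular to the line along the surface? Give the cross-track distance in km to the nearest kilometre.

δ₁₃ = central angle MOOR6→GPS4 = 0.238698 rad  (haversine)
θ₁₃ = bearing MOOR6→GPS4 = 74.702°,  θ₁₂ = bearing MOOR6→BB6 = 332.957°
dₓₜ = R·arcsin(sin δ₁₃ · sin(θ₁₃ − θ₁₂)) = 6378.14·arcsin(0.23644·sin(-258.255°)) = 1489.977 km
|dₓₜ| = 1489.977 km

1490 km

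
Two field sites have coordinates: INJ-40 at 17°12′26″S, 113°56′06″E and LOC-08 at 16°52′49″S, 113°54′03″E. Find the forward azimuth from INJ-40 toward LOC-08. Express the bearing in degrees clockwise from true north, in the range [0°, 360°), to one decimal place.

354.3°

INJ-40: φ = -17.20722°, λ = +113.93500°
LOC-08: φ = -16.88028°, λ = +113.90083°
Δλ = -0.0342°
y = sin Δλ · cos φ₂ = -0.000571
x = cos φ₁ sin φ₂ − sin φ₁ cos φ₂ cos Δλ = 0.005706
θ = atan2(y, x) = -5.7107° → 354.2893° (mod 360°)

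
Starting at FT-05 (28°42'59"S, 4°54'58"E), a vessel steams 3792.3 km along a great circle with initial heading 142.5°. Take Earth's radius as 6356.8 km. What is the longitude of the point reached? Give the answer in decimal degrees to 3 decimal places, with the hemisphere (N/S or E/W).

38.691°E

FT-05: φ = -28.71639°, λ = +4.91611°
δ = d/R = 3792.3/6356.8 = 0.596574 rad
φ₂ = arcsin(sin φ₁ cos δ + cos φ₁ sin δ cos θ)
   = arcsin(-0.48047·0.82727 + 0.87701·0.56181·-0.79335) = -52.03398°
λ₂ = λ₁ + atan2(sin θ sin δ cos φ₁, cos δ − sin φ₁ sin φ₂) = 38.69138°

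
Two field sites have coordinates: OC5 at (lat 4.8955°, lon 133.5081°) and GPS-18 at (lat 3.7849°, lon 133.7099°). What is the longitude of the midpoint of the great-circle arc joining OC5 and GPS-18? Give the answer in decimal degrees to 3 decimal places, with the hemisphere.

133.609°E

Bx = cos φ₂ cos Δλ = 0.997813,  By = cos φ₂ sin Δλ = 0.003514
φₘ = atan2(sin φ₁ + sin φ₂, √((cos φ₁ + Bx)² + By²)) = 4.34021°
λₘ = λ₁ + atan2(By, cos φ₁ + Bx) = 133.60907°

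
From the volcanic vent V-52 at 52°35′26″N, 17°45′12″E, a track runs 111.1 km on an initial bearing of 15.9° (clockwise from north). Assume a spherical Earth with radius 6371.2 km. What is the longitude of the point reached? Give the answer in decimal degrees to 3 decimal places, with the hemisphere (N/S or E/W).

18.214°E

V-52: φ = +52.59056°, λ = +17.75333°
δ = d/R = 111.1/6371.2 = 0.017438 rad
φ₂ = arcsin(sin φ₁ cos δ + cos φ₁ sin δ cos θ)
   = arcsin(0.79431·0.99985 + 0.60751·0.01744·0.96174) = 53.55057°
λ₂ = λ₁ + atan2(sin θ sin δ cos φ₁, cos δ − sin φ₁ sin φ₂) = 18.21403°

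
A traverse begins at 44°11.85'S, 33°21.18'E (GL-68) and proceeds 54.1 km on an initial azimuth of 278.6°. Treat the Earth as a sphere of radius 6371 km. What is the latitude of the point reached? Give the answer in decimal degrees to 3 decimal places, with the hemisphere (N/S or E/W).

GL-68: φ = -44.19750°, λ = +33.35300°
δ = d/R = 54.1/6371 = 0.008492 rad
φ₂ = arcsin(sin φ₁ cos δ + cos φ₁ sin δ cos θ)
   = arcsin(-0.69713·0.99996 + 0.71694·0.00849·0.14954) = -44.12279°
λ₂ = λ₁ + atan2(sin θ sin δ cos φ₁, cos δ − sin φ₁ sin φ₂) = 32.68285°

44.123°S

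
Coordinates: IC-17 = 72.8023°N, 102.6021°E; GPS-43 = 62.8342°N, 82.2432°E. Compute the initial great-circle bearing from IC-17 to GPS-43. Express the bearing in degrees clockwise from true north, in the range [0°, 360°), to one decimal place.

Δλ = -20.3589°
y = sin Δλ · cos φ₂ = -0.158839
x = cos φ₁ sin φ₂ − sin φ₁ cos φ₂ cos Δλ = -0.145854
θ = atan2(y, x) = -132.5597° → 227.4403° (mod 360°)

227.4°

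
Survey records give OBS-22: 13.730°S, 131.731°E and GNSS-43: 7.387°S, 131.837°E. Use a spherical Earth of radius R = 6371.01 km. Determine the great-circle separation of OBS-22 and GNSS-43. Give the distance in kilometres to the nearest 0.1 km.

705.4 km

Δφ = 6.3430°,  Δλ = 0.1060°
a = sin²(Δφ/2) + cos φ₁ cos φ₂ sin²(Δλ/2) = 0.003062
c = 2·arcsin(√a) = 0.110721 rad = 6.3439°
d = R·c = 6371.01 × 0.110721 = 705.4 km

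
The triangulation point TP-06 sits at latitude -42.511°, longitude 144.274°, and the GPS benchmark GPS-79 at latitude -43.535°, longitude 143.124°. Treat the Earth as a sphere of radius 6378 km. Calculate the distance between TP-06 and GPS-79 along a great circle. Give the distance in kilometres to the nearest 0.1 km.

147.5 km

Δφ = -1.0240°,  Δλ = -1.1500°
a = sin²(Δφ/2) + cos φ₁ cos φ₂ sin²(Δλ/2) = 0.000134
c = 2·arcsin(√a) = 0.023124 rad = 1.3249°
d = R·c = 6378 × 0.023124 = 147.5 km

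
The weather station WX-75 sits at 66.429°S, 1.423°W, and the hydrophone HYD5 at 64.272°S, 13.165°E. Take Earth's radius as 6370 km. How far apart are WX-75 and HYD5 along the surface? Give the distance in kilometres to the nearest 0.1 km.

Δφ = 2.1570°,  Δλ = 14.5880°
a = sin²(Δφ/2) + cos φ₁ cos φ₂ sin²(Δλ/2) = 0.003152
c = 2·arcsin(√a) = 0.112351 rad = 6.4372°
d = R·c = 6370 × 0.112351 = 715.7 km

715.7 km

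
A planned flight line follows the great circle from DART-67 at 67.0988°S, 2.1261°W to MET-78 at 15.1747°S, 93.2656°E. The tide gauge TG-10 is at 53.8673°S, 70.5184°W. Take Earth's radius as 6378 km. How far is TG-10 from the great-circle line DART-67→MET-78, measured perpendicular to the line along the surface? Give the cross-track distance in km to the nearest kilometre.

1389 km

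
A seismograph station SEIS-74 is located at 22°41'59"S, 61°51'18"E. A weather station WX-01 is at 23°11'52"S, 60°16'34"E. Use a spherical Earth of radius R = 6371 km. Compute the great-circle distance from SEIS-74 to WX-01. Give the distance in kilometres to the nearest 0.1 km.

SEIS-74: φ = -22.69972°, λ = +61.85500°
WX-01: φ = -23.19778°, λ = +60.27611°
Δφ = -0.4981°,  Δλ = -1.5789°
a = sin²(Δφ/2) + cos φ₁ cos φ₂ sin²(Δλ/2) = 0.000180
c = 2·arcsin(√a) = 0.026823 rad = 1.5369°
d = R·c = 6371 × 0.026823 = 170.9 km

170.9 km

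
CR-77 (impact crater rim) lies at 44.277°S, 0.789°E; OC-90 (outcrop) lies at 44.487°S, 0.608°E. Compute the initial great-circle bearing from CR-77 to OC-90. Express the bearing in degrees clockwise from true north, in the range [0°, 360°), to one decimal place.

211.6°

Δλ = -0.1810°
y = sin Δλ · cos φ₂ = -0.002254
x = cos φ₁ sin φ₂ − sin φ₁ cos φ₂ cos Δλ = -0.003668
θ = atan2(y, x) = -148.4303° → 211.5697° (mod 360°)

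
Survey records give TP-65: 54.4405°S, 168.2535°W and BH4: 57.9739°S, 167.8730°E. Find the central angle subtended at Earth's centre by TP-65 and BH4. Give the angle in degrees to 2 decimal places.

13.66°

Δφ = -3.5334°,  Δλ = -23.8735°
a = sin²(Δφ/2) + cos φ₁ cos φ₂ sin²(Δλ/2) = 0.014144
c = 2·arcsin(√a) = 0.238418 rad = 13.6603°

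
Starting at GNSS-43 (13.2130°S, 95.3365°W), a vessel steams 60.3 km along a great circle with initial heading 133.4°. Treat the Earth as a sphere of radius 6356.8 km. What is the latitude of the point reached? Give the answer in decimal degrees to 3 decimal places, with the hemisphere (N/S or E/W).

δ = d/R = 60.3/6356.8 = 0.009486 rad
φ₂ = arcsin(sin φ₁ cos δ + cos φ₁ sin δ cos θ)
   = arcsin(-0.22857·0.99996 + 0.97353·0.00949·-0.68709) = -13.58611°
λ₂ = λ₁ + atan2(sin θ sin δ cos φ₁, cos δ − sin φ₁ sin φ₂) = -94.93024°

13.586°S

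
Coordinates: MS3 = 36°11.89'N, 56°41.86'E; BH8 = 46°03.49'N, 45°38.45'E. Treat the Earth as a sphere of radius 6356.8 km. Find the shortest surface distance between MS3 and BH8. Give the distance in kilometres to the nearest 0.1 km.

MS3: φ = +36.19817°, λ = +56.69767°
BH8: φ = +46.05817°, λ = +45.64083°
Δφ = 9.8600°,  Δλ = -11.0568°
a = sin²(Δφ/2) + cos φ₁ cos φ₂ sin²(Δλ/2) = 0.012583
c = 2·arcsin(√a) = 0.224820 rad = 12.8812°
d = R·c = 6356.8 × 0.224820 = 1429.1 km

1429.1 km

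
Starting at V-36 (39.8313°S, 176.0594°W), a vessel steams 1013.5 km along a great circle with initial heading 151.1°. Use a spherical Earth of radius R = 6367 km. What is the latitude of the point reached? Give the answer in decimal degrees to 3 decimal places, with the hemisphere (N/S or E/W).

δ = d/R = 1013.5/6367 = 0.159180 rad
φ₂ = arcsin(sin φ₁ cos δ + cos φ₁ sin δ cos θ)
   = arcsin(-0.64053·0.98736 + 0.76793·0.15851·-0.87546) = -47.64602°
λ₂ = λ₁ + atan2(sin θ sin δ cos φ₁, cos δ − sin φ₁ sin φ₂) = -169.53043°

47.646°S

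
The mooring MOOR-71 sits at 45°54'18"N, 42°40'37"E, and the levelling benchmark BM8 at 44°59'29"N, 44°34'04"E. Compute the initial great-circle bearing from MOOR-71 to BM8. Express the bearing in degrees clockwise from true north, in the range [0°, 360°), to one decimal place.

123.9°

MOOR-71: φ = +45.90500°, λ = +42.67694°
BM8: φ = +44.99139°, λ = +44.56778°
Δλ = 1.8908°
y = sin Δλ · cos φ₂ = 0.023335
x = cos φ₁ sin φ₂ − sin φ₁ cos φ₂ cos Δλ = -0.015668
θ = atan2(y, x) = 123.8797° → 123.8797° (mod 360°)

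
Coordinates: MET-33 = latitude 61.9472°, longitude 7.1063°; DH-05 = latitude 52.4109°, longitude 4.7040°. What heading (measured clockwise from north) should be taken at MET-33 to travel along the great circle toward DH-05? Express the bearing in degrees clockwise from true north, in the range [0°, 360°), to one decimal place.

188.8°

Δλ = -2.4023°
y = sin Δλ · cos φ₂ = -0.025568
x = cos φ₁ sin φ₂ − sin φ₁ cos φ₂ cos Δλ = -0.165199
θ = atan2(y, x) = -171.2020° → 188.7980° (mod 360°)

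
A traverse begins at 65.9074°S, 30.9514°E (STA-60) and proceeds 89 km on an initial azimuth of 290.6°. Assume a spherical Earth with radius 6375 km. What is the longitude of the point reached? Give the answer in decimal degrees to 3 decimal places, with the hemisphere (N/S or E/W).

δ = d/R = 89/6375 = 0.013961 rad
φ₂ = arcsin(sin φ₁ cos δ + cos φ₁ sin δ cos θ)
   = arcsin(-0.91289·0.99990 + 0.40821·0.01396·0.35184) = -65.61515°
λ₂ = λ₁ + atan2(sin θ sin δ cos φ₁, cos δ − sin φ₁ sin φ₂) = 29.13761°

29.138°E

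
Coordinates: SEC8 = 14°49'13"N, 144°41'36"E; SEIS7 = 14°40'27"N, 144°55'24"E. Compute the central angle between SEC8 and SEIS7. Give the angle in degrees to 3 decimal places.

SEC8: φ = +14.82028°, λ = +144.69333°
SEIS7: φ = +14.67417°, λ = +144.92333°
Δφ = -0.1461°,  Δλ = 0.2300°
a = sin²(Δφ/2) + cos φ₁ cos φ₂ sin²(Δλ/2) = 0.000005
c = 2·arcsin(√a) = 0.004645 rad = 0.2661°

0.266°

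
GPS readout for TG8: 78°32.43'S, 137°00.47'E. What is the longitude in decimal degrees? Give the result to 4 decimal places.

137° + 0.47′/60 = 137 + 0.00783 = 137.0078°

137.0078°E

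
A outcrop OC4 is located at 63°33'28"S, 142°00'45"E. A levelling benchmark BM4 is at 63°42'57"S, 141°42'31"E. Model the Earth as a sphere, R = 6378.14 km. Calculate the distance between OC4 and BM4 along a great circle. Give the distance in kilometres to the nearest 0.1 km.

23.1 km

OC4: φ = -63.55778°, λ = +142.01250°
BM4: φ = -63.71583°, λ = +141.70861°
Δφ = -0.1581°,  Δλ = -0.3039°
a = sin²(Δφ/2) + cos φ₁ cos φ₂ sin²(Δλ/2) = 0.000003
c = 2·arcsin(√a) = 0.003627 rad = 0.2078°
d = R·c = 6378.14 × 0.003627 = 23.1 km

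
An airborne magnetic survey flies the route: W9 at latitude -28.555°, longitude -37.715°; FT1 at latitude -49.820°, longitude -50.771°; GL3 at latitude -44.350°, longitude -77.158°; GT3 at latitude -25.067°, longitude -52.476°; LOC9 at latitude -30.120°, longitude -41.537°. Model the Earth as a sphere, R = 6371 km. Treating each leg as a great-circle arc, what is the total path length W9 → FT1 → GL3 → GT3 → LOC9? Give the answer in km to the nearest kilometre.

W9→FT1: c = 0.409642 rad, d = 2609.83 km
FT1→GL3: c = 0.325854 rad, d = 2076.01 km
GL3→GT3: c = 0.484899 rad, d = 3089.29 km
GT3→LOC9: c = 0.190672 rad, d = 1214.77 km
Total = 2609.83 + 2076.01 + 3089.29 + 1214.77 = 8989.91 km

8990 km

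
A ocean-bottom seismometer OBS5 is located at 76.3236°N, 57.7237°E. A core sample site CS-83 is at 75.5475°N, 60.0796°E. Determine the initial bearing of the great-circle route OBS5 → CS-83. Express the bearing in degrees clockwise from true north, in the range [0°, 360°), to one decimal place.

142.4°

Δλ = 2.3559°
y = sin Δλ · cos φ₂ = 0.010259
x = cos φ₁ sin φ₂ − sin φ₁ cos φ₂ cos Δλ = -0.013340
θ = atan2(y, x) = 142.4377° → 142.4377° (mod 360°)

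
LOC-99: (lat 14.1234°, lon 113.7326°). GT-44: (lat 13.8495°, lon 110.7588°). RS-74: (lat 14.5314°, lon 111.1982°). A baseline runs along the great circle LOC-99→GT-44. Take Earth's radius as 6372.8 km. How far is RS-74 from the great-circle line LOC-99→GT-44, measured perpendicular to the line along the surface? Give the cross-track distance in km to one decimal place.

70.7 km

δ₁₃ = central angle LOC-99→RS-74 = 0.043445 rad  (haversine)
θ₁₃ = bearing LOC-99→RS-74 = 279.746°,  θ₁₂ = bearing LOC-99→GT-44 = 264.938°
dₓₜ = R·arcsin(sin δ₁₃ · sin(θ₁₃ − θ₁₂)) = 6372.8·arcsin(0.04343·sin(14.807°)) = 70.738 km
|dₓₜ| = 70.738 km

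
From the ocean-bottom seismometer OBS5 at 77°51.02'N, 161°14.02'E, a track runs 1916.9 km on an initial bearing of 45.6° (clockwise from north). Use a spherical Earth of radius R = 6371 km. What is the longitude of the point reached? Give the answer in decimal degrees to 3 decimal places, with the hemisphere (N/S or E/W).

108.307°W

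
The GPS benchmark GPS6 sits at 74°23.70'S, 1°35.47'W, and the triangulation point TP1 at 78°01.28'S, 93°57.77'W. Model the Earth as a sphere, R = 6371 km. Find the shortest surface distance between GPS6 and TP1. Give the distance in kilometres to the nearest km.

2221 km

GPS6: φ = -74.39500°, λ = -1.59117°
TP1: φ = -78.02133°, λ = -93.96283°
Δφ = -3.6263°,  Δλ = -92.3717°
a = sin²(Δφ/2) + cos φ₁ cos φ₂ sin²(Δλ/2) = 0.030072
c = 2·arcsin(√a) = 0.348587 rad = 19.9726°
d = R·c = 6371 × 0.348587 = 2220.8 km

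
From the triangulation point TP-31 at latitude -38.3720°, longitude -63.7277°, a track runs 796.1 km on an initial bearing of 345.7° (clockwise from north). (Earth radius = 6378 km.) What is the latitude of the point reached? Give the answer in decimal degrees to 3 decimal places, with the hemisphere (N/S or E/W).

δ = d/R = 796.1/6378 = 0.124820 rad
φ₂ = arcsin(sin φ₁ cos δ + cos φ₁ sin δ cos θ)
   = arcsin(-0.62076·0.99222 + 0.78400·0.12450·0.96902) = -31.42319°
λ₂ = λ₁ + atan2(sin θ sin δ cos φ₁, cos δ − sin φ₁ sin φ₂) = -65.79282°

31.423°S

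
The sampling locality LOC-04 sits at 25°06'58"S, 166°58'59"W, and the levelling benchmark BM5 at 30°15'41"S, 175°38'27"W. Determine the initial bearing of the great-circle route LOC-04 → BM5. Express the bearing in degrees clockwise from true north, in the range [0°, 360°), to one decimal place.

LOC-04: φ = -25.11611°, λ = -166.98306°
BM5: φ = -30.26139°, λ = -175.64083°
Δλ = -8.6578°
y = sin Δλ · cos φ₂ = -0.130020
x = cos φ₁ sin φ₂ − sin φ₁ cos φ₂ cos Δλ = -0.093859
θ = atan2(y, x) = -125.8248° → 234.1752° (mod 360°)

234.2°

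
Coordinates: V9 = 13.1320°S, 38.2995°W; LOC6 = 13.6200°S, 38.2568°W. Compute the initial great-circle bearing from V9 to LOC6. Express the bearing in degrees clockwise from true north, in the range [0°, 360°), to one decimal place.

Δλ = 0.0427°
y = sin Δλ · cos φ₂ = 0.000724
x = cos φ₁ sin φ₂ − sin φ₁ cos φ₂ cos Δλ = -0.008517
θ = atan2(y, x) = 175.1393° → 175.1393° (mod 360°)

175.1°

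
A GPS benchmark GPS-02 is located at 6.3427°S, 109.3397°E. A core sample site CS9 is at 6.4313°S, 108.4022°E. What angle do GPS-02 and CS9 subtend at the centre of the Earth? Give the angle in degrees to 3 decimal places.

0.936°

Δφ = -0.0886°,  Δλ = -0.9375°
a = sin²(Δφ/2) + cos φ₁ cos φ₂ sin²(Δλ/2) = 0.000067
c = 2·arcsin(√a) = 0.016334 rad = 0.9359°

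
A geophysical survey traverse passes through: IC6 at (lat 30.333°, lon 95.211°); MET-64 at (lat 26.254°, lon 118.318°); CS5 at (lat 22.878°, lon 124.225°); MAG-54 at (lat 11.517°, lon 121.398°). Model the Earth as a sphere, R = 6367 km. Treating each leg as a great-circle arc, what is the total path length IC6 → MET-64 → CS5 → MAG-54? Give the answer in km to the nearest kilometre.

IC6→MET-64: c = 0.361503 rad, d = 2301.69 km
MET-64→CS5: c = 0.110717 rad, d = 704.93 km
CS5→MAG-54: c = 0.203789 rad, d = 1297.52 km
Total = 2301.69 + 704.93 + 1297.52 = 4304.15 km

4304 km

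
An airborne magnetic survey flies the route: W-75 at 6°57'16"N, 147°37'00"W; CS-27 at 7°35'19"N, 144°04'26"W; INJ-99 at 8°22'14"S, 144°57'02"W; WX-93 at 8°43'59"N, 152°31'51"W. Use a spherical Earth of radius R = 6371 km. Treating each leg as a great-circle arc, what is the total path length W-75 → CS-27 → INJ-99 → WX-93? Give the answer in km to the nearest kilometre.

W-75: φ = +6.95444°, λ = -147.61667°
CS-27: φ = +7.58861°, λ = -144.07389°
INJ-99: φ = -8.37056°, λ = -144.95056°
WX-93: φ = +8.73306°, λ = -152.53083°
W-75→CS-27: c = 0.062326 rad, d = 397.08 km
CS-27→INJ-99: c = 0.278957 rad, d = 1777.24 km
INJ-99→WX-93: c = 0.326319 rad, d = 2078.98 km
Total = 397.08 + 1777.24 + 2078.98 = 4253.29 km

4253 km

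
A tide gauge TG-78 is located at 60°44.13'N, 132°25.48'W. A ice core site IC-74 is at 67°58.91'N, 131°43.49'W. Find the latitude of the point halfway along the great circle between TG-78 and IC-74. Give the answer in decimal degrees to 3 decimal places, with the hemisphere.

64.359°N

TG-78: φ = +60.73550°, λ = -132.42467°
IC-74: φ = +67.98183°, λ = -131.72483°
Bx = cos φ₂ cos Δλ = 0.374873,  By = cos φ₂ sin Δλ = 0.004579
φₘ = atan2(sin φ₁ + sin φ₂, √((cos φ₁ + Bx)² + By²)) = 64.35908°
λₘ = λ₁ + atan2(By, cos φ₁ + Bx) = -132.12091°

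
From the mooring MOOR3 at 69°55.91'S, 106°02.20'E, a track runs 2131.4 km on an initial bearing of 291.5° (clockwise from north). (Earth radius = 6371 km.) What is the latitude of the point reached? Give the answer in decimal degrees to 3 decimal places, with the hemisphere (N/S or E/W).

MOOR3: φ = -69.93183°, λ = +106.03667°
δ = d/R = 2131.4/6371 = 0.334547 rad
φ₂ = arcsin(sin φ₁ cos δ + cos φ₁ sin δ cos θ)
   = arcsin(-0.93929·0.94456 + 0.34314·0.32834·0.36650) = -57.77041°
λ₂ = λ₁ + atan2(sin θ sin δ cos φ₁, cos δ − sin φ₁ sin φ₂) = 71.08927°

57.770°S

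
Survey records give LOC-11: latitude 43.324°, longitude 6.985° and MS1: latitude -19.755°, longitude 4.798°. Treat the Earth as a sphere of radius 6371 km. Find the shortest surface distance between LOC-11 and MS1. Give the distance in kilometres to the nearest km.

7018 km

Δφ = -63.0790°,  Δλ = -2.1870°
a = sin²(Δφ/2) + cos φ₁ cos φ₂ sin²(Δλ/2) = 0.273869
c = 2·arcsin(√a) = 1.101495 rad = 63.1110°
d = R·c = 6371 × 1.101495 = 7017.6 km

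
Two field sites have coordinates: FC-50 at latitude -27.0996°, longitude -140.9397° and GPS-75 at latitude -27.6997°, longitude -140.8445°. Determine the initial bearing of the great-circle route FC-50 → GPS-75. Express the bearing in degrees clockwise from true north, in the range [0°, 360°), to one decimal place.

172.0°

Δλ = 0.0952°
y = sin Δλ · cos φ₂ = 0.001471
x = cos φ₁ sin φ₂ − sin φ₁ cos φ₂ cos Δλ = -0.010474
θ = atan2(y, x) = 172.0049° → 172.0049° (mod 360°)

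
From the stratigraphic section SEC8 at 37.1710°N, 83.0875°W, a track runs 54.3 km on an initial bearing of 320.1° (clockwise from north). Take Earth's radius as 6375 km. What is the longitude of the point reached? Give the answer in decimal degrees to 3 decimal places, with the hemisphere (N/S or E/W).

δ = d/R = 54.3/6375 = 0.008518 rad
φ₂ = arcsin(sin φ₁ cos δ + cos φ₁ sin δ cos θ)
   = arcsin(0.60420·0.99996 + 0.79684·0.00852·0.76717) = 37.54474°
λ₂ = λ₁ + atan2(sin θ sin δ cos φ₁, cos δ − sin φ₁ sin φ₂) = -83.48232°

83.482°W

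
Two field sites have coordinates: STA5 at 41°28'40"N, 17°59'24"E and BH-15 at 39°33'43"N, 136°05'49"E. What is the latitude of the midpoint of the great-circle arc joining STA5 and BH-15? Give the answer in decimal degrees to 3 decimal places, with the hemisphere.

STA5: φ = +41.47778°, λ = +17.99000°
BH-15: φ = +39.56194°, λ = +136.09694°
Bx = cos φ₂ cos Δλ = -0.363203,  By = cos φ₂ sin Δλ = 0.680020
φₘ = atan2(sin φ₁ + sin φ₂, √((cos φ₁ + Bx)² + By²)) = 58.95864°
λₘ = λ₁ + atan2(By, cos φ₁ + Bx) = 78.40879°

58.959°N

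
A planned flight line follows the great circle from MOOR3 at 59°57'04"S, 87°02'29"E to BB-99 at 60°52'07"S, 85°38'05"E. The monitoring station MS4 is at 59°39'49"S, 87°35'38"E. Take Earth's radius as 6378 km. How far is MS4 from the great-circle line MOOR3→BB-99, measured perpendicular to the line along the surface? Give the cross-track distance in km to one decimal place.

6.0 km

MOOR3: φ = -59.95111°, λ = +87.04139°
BB-99: φ = -60.86861°, λ = +85.63472°
MS4: φ = -59.66361°, λ = +87.59389°
δ₁₃ = central angle MOOR3→MS4 = 0.006978 rad  (haversine)
θ₁₃ = bearing MOOR3→MS4 = 44.262°,  θ₁₂ = bearing MOOR3→BB-99 = 216.518°
dₓₜ = R·arcsin(sin δ₁₃ · sin(θ₁₃ − θ₁₂)) = 6378·arcsin(0.00698·sin(-172.256°)) = -5.997 km
|dₓₜ| = 5.997 km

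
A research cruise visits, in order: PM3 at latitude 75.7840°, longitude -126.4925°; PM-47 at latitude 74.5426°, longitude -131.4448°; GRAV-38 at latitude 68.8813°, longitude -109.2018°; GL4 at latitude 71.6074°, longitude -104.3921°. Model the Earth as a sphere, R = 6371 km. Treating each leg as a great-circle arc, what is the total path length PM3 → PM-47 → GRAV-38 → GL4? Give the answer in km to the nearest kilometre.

PM3→PM-47: c = 0.030954 rad, d = 197.21 km
PM-47→GRAV-38: c = 0.155226 rad, d = 988.94 km
GRAV-38→GL4: c = 0.055361 rad, d = 352.70 km
Total = 197.21 + 988.94 + 352.70 = 1538.86 km

1539 km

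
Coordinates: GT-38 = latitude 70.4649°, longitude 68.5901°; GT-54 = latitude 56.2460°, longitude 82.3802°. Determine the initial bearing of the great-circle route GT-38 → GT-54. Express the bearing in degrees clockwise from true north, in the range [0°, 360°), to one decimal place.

150.1°

Δλ = 13.7901°
y = sin Δλ · cos φ₂ = 0.132443
x = cos φ₁ sin φ₂ − sin φ₁ cos φ₂ cos Δλ = -0.230533
θ = atan2(y, x) = 150.1224° → 150.1224° (mod 360°)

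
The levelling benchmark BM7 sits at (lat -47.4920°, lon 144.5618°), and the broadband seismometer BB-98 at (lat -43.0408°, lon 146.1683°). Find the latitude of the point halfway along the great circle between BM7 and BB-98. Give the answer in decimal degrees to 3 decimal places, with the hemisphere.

45.269°S

Bx = cos φ₂ cos Δλ = 0.730581,  By = cos φ₂ sin Δλ = 0.020490
φₘ = atan2(sin φ₁ + sin φ₂, √((cos φ₁ + Bx)² + By²)) = -45.26921°
λₘ = λ₁ + atan2(By, cos φ₁ + Bx) = 145.39656°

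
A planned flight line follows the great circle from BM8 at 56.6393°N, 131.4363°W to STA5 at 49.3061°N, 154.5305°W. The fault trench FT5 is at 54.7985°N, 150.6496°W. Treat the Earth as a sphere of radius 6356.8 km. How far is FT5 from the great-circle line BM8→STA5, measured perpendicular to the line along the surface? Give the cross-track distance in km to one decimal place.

δ₁₃ = central angle BM8→FT5 = 0.190935 rad  (haversine)
θ₁₃ = bearing BM8→FT5 = 268.398°,  θ₁₂ = bearing BM8→STA5 = 251.818°
dₓₜ = R·arcsin(sin δ₁₃ · sin(θ₁₃ − θ₁₂)) = 6356.8·arcsin(0.18978·sin(16.580°)) = 344.417 km
|dₓₜ| = 344.417 km

344.4 km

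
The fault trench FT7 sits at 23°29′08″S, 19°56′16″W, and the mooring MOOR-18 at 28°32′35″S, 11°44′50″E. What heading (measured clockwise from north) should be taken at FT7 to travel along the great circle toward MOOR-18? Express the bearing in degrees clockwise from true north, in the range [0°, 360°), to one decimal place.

106.9°

FT7: φ = -23.48556°, λ = -19.93778°
MOOR-18: φ = -28.54306°, λ = +11.74722°
Δλ = 31.6850°
y = sin Δλ · cos φ₂ = 0.461409
x = cos φ₁ sin φ₂ − sin φ₁ cos φ₂ cos Δλ = -0.140336
θ = atan2(y, x) = 106.9169° → 106.9169° (mod 360°)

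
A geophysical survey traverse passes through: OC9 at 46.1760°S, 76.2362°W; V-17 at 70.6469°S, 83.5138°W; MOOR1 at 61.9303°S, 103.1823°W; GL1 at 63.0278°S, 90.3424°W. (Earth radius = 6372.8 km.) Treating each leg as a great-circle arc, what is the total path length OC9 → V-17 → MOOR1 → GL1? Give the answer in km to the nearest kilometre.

4717 km

OC9→V-17: c = 0.431539 rad, d = 2750.11 km
V-17→MOOR1: c = 0.203565 rad, d = 1297.28 km
MOOR1→GL1: c = 0.105120 rad, d = 669.91 km
Total = 2750.11 + 1297.28 + 669.91 = 4717.30 km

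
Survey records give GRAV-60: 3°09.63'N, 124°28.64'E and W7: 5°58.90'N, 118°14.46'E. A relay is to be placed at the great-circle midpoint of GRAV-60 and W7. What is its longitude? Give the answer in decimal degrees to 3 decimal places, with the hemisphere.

121.365°E

GRAV-60: φ = +3.16050°, λ = +124.47733°
W7: φ = +5.98167°, λ = +118.24100°
Bx = cos φ₂ cos Δλ = 0.988670,  By = cos φ₂ sin Δλ = -0.108038
φₘ = atan2(sin φ₁ + sin φ₂, √((cos φ₁ + Bx)² + By²)) = 4.57783°
λₘ = λ₁ + atan2(By, cos φ₁ + Bx) = 121.36531°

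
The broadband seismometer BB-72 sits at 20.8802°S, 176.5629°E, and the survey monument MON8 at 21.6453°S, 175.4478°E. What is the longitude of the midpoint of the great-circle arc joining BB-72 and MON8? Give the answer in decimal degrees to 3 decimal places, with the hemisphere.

176.007°E

Bx = cos φ₂ cos Δλ = 0.929309,  By = cos φ₂ sin Δλ = -0.018089
φₘ = atan2(sin φ₁ + sin φ₂, √((cos φ₁ + Bx)² + By²)) = -21.26367°
λₘ = λ₁ + atan2(By, cos φ₁ + Bx) = 176.00680°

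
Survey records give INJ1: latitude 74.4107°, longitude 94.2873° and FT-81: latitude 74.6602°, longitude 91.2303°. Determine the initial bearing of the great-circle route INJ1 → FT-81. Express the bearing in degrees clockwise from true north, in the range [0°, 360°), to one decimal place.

288.5°

Δλ = -3.0570°
y = sin Δλ · cos φ₂ = -0.014108
x = cos φ₁ sin φ₂ − sin φ₁ cos φ₂ cos Δλ = 0.004717
θ = atan2(y, x) = -71.5119° → 288.4881° (mod 360°)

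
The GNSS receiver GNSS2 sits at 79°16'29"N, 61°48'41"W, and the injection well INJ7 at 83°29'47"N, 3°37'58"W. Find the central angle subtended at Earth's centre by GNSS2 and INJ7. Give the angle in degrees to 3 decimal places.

GNSS2: φ = +79.27472°, λ = -61.81139°
INJ7: φ = +83.49639°, λ = -3.63278°
Δφ = 4.2217°,  Δλ = 58.1786°
a = sin²(Δφ/2) + cos φ₁ cos φ₂ sin²(Δλ/2) = 0.006339
c = 2·arcsin(√a) = 0.159403 rad = 9.1331°

9.133°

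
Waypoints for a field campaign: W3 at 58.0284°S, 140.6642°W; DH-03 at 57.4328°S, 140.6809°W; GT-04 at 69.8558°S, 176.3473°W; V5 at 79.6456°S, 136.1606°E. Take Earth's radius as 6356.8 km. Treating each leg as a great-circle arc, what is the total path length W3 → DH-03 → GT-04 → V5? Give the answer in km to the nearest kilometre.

W3→DH-03: c = 0.010396 rad, d = 66.09 km
DH-03→GT-04: c = 0.342810 rad, d = 2179.17 km
GT-04→V5: c = 0.263961 rad, d = 1677.95 km
Total = 66.09 + 2179.17 + 1677.95 = 3923.21 km

3923 km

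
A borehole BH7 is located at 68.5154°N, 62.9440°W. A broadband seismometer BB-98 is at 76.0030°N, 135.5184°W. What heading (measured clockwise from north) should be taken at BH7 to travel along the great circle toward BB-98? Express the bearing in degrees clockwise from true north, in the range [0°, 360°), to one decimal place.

321.3°

Δλ = -72.5744°
y = sin Δλ · cos φ₂ = -0.230771
x = cos φ₁ sin φ₂ − sin φ₁ cos φ₂ cos Δλ = 0.287977
θ = atan2(y, x) = -38.7070° → 321.2930° (mod 360°)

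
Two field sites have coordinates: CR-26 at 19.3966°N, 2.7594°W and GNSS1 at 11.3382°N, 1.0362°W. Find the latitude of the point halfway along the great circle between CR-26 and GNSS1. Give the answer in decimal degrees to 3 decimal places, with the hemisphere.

15.369°N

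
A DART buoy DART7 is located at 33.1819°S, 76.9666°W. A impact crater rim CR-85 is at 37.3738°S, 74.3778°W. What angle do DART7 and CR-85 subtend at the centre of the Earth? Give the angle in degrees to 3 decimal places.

4.694°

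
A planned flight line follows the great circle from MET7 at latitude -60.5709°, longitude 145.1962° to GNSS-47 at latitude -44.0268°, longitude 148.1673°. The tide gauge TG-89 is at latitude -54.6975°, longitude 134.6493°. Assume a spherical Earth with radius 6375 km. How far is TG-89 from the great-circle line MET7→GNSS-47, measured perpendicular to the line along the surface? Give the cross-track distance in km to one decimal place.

748.2 km

δ₁₃ = central angle MET7→TG-89 = 0.141870 rad  (haversine)
θ₁₃ = bearing MET7→TG-89 = 311.574°,  θ₁₂ = bearing MET7→GNSS-47 = 7.478°
dₓₜ = R·arcsin(sin δ₁₃ · sin(θ₁₃ − θ₁₂)) = 6375·arcsin(0.14139·sin(304.095°)) = -748.163 km
|dₓₜ| = 748.163 km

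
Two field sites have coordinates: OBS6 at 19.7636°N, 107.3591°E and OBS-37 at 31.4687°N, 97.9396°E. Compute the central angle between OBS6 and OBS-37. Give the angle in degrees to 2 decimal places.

Δφ = 11.7051°,  Δλ = -9.4195°
a = sin²(Δφ/2) + cos φ₁ cos φ₂ sin²(Δλ/2) = 0.015809
c = 2·arcsin(√a) = 0.252136 rad = 14.4463°

14.45°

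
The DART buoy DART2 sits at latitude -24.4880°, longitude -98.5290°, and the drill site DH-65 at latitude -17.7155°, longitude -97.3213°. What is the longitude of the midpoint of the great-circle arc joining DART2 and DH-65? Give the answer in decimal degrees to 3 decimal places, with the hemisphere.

Bx = cos φ₂ cos Δλ = 0.952368,  By = cos φ₂ sin Δλ = 0.020077
φₘ = atan2(sin φ₁ + sin φ₂, √((cos φ₁ + Bx)² + By²)) = -21.10282°
λₘ = λ₁ + atan2(By, cos φ₁ + Bx) = -97.91136°

97.911°W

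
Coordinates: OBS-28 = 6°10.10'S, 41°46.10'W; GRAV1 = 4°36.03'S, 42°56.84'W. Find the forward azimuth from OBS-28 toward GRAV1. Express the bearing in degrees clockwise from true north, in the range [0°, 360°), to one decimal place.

OBS-28: φ = -6.16833°, λ = -41.76833°
GRAV1: φ = -4.60050°, λ = -42.94733°
Δλ = -1.1790°
y = sin Δλ · cos φ₂ = -0.020510
x = cos φ₁ sin φ₂ − sin φ₁ cos φ₂ cos Δλ = 0.027338
θ = atan2(y, x) = -36.8784° → 323.1216° (mod 360°)

323.1°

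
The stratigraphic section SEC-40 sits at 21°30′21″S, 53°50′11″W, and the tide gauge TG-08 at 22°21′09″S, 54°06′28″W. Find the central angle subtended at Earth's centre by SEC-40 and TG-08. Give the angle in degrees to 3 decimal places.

SEC-40: φ = -21.50583°, λ = -53.83639°
TG-08: φ = -22.35250°, λ = -54.10778°
Δφ = -0.8467°,  Δλ = -0.2714°
a = sin²(Δφ/2) + cos φ₁ cos φ₂ sin²(Δλ/2) = 0.000059
c = 2·arcsin(√a) = 0.015417 rad = 0.8833°

0.883°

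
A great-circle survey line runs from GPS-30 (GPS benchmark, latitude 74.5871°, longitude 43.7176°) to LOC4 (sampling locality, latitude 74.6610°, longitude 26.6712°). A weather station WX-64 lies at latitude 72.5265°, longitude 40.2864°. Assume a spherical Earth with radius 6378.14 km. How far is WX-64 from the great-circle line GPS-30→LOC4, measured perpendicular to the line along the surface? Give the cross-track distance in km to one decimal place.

241.4 km

δ₁₃ = central angle GPS-30→WX-64 = 0.039744 rad  (haversine)
θ₁₃ = bearing GPS-30→WX-64 = 206.890°,  θ₁₂ = bearing GPS-30→LOC4 = 279.152°
dₓₜ = R·arcsin(sin δ₁₃ · sin(θ₁₃ − θ₁₂)) = 6378.14·arcsin(0.03973·sin(-72.262°)) = -241.437 km
|dₓₜ| = 241.437 km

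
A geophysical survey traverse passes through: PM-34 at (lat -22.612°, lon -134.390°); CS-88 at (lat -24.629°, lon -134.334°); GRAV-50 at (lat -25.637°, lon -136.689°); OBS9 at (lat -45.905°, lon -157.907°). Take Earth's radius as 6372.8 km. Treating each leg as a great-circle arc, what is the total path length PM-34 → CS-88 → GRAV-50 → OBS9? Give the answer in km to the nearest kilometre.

3425 km

PM-34→CS-88: c = 0.035215 rad, d = 224.42 km
CS-88→GRAV-50: c = 0.041159 rad, d = 262.30 km
GRAV-50→OBS9: c = 0.461120 rad, d = 2938.62 km
Total = 224.42 + 262.30 + 2938.62 = 3425.34 km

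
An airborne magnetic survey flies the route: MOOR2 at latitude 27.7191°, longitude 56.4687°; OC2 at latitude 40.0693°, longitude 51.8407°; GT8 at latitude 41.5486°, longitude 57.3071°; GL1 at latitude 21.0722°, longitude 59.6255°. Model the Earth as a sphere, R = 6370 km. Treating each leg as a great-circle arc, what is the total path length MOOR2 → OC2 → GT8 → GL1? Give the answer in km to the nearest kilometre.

MOOR2→OC2: c = 0.225646 rad, d = 1437.36 km
OC2→GT8: c = 0.076672 rad, d = 488.40 km
GT8→GL1: c = 0.359011 rad, d = 2286.90 km
Total = 1437.36 + 488.40 + 2286.90 = 4212.67 km

4213 km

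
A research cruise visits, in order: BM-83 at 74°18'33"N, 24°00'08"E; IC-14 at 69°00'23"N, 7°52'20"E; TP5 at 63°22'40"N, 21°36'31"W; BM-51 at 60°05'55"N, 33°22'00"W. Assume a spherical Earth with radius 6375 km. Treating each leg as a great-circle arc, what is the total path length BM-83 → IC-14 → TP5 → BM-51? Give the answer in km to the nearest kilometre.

2975 km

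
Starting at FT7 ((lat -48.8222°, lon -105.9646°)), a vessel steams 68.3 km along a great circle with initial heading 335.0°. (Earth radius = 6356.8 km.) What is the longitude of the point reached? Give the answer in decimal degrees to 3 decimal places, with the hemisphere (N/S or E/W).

δ = d/R = 68.3/6356.8 = 0.010744 rad
φ₂ = arcsin(sin φ₁ cos δ + cos φ₁ sin δ cos θ)
   = arcsin(-0.75267·0.99994 + 0.65840·0.01074·0.90631) = -48.26360°
λ₂ = λ₁ + atan2(sin θ sin δ cos φ₁, cos δ − sin φ₁ sin φ₂) = -106.35541°

106.355°W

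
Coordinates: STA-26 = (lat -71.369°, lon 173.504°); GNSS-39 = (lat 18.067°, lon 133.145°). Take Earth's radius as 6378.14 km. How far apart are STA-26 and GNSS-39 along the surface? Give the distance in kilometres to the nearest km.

10417 km

Δφ = 89.4360°,  Δλ = -40.3590°
a = sin²(Δφ/2) + cos φ₁ cos φ₂ sin²(Δλ/2) = 0.531221
c = 2·arcsin(√a) = 1.633278 rad = 93.5800°
d = R·c = 6378.14 × 1.633278 = 10417.3 km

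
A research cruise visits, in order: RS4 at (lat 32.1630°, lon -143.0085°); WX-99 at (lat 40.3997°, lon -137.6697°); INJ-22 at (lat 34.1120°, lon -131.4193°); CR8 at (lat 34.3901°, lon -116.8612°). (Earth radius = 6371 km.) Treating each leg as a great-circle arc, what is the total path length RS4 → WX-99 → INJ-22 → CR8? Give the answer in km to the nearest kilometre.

3261 km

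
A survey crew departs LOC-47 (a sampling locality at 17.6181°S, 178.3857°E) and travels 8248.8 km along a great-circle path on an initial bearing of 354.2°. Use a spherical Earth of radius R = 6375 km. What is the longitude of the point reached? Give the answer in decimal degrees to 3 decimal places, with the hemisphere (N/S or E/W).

δ = d/R = 8248.8/6375 = 1.293929 rad
φ₂ = arcsin(sin φ₁ cos δ + cos φ₁ sin δ cos θ)
   = arcsin(-0.30267·0.27334 + 0.95310·0.96192·0.99488) = 56.03423°
λ₂ = λ₁ + atan2(sin θ sin δ cos φ₁, cos δ − sin φ₁ sin φ₂) = 168.36582°

168.366°E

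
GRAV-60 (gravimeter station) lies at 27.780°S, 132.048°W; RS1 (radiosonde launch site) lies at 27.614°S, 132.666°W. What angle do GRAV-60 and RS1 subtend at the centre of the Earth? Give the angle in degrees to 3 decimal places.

Δφ = 0.1660°,  Δλ = -0.6180°
a = sin²(Δφ/2) + cos φ₁ cos φ₂ sin²(Δλ/2) = 0.000025
c = 2·arcsin(√a) = 0.009980 rad = 0.5718°

0.572°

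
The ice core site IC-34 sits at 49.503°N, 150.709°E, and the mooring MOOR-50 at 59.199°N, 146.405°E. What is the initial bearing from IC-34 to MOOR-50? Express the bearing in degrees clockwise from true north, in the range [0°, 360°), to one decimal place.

Δλ = -4.3040°
y = sin Δλ · cos φ₂ = -0.038429
x = cos φ₁ sin φ₂ − sin φ₁ cos φ₂ cos Δλ = 0.169519
θ = atan2(y, x) = -12.7728° → 347.2272° (mod 360°)

347.2°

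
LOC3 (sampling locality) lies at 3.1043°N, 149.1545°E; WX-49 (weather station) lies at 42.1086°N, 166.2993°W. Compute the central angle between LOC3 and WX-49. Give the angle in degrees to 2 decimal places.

Δφ = 39.0043°,  Δλ = 44.5462°
a = sin²(Δφ/2) + cos φ₁ cos φ₂ sin²(Δλ/2) = 0.217870
c = 2·arcsin(√a) = 0.971260 rad = 55.6491°

55.65°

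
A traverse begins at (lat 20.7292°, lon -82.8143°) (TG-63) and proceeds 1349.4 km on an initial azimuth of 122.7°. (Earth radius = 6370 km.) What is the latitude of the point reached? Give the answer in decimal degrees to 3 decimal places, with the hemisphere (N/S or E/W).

δ = d/R = 1349.4/6370 = 0.211837 rad
φ₂ = arcsin(sin φ₁ cos δ + cos φ₁ sin δ cos θ)
   = arcsin(0.35395·0.97765 + 0.93526·0.21026·-0.54024) = 13.87497°
λ₂ = λ₁ + atan2(sin θ sin δ cos φ₁, cos δ − sin φ₁ sin φ₂) = -72.31343°

13.875°N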